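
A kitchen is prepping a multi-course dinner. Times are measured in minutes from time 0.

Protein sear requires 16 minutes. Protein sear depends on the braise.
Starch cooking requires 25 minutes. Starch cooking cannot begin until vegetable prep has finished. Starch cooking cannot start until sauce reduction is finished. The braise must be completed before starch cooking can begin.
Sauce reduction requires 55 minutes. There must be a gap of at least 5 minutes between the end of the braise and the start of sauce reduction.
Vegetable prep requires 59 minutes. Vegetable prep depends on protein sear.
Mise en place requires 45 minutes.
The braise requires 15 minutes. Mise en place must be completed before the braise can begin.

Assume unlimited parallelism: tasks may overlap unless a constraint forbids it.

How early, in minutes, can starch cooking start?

135

Mise en place has no prerequisites, so it starts at minute 0 and finishes at minute 45.
The braise waits on mise en place (finishes minute 45), so it starts at minute 45 and finishes at 45 + 15 = minute 60.
After the braise (finishes minute 60, plus 5-minute gap → minute 65), sauce reduction can start at minute 65 and finishes at minute 120.
Protein sear cannot begin until the braise (finishes minute 60). It runs from minute 60 to 60 + 16 = minute 76.
Vegetable prep cannot begin until protein sear (finishes minute 76). It runs from minute 76 to 76 + 59 = minute 135.
Starch cooking waits on vegetable prep (finishes minute 135); sauce reduction (finishes minute 120); the braise (finishes minute 60). The latest of these is minute 135, which is the earliest starch cooking can start.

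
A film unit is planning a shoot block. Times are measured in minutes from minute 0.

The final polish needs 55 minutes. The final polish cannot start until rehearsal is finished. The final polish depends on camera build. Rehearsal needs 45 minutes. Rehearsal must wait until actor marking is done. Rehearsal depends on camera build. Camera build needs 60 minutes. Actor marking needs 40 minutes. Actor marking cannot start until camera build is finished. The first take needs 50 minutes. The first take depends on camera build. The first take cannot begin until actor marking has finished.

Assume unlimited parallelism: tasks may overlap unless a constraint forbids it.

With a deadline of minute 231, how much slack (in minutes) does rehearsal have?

Nothing blocks camera build, so it runs from minute 0 to minute 60.
Actor marking waits on camera build (finishes minute 60), so it starts at minute 60 and finishes at 60 + 40 = minute 100.
For rehearsal: actor marking (finishes minute 100); camera build (finishes minute 60). Taking the maximum gives a start of minute 100, and it finishes at 100 + 45 = minute 145.

Working backward from the deadline:
To finish by minute 231, the final polish (duration 55) must start no later than minute 176.
Since the final polish (must start by minute 176) depends on it, rehearsal must finish by minute 176. Backing off its 45-minute duration gives a latest start of minute 131.
So rehearsal can start as early as minute 100 and as late as minute 131, giving 131 − 100 = 31 minutes of slack.

31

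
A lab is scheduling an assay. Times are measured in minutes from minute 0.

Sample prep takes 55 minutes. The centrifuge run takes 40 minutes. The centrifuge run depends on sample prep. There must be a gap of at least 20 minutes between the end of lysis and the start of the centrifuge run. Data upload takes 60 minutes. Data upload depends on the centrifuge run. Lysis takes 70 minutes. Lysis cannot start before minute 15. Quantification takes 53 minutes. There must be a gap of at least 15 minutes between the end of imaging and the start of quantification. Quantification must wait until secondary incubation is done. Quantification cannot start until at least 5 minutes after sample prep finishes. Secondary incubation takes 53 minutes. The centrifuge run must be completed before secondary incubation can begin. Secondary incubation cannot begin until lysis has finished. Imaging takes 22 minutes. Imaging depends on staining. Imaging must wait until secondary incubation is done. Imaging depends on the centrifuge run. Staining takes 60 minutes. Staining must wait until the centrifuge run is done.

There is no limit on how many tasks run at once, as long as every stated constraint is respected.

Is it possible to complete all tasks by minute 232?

No

Lysis cannot begin until its own release at minute 15. It runs from minute 15 to 15 + 70 = minute 85.
Sample prep has no prerequisites, so it starts at minute 0 and finishes at minute 55.
The centrifuge run needs all of sample prep (finishes minute 55); lysis (finishes minute 85, plus 20-minute gap → minute 105). That puts its earliest start at minute 105; it finishes at 105 + 40 = minute 145.
After the centrifuge run (finishes minute 145), data upload can start at minute 145 and finishes at minute 205.
Secondary incubation has to wait for the centrifuge run (finishes minute 145); lysis (finishes minute 85). The latest of these is minute 145, so secondary incubation runs minute 145 to 145 + 53 = minute 198.
Staining cannot begin until the centrifuge run (finishes minute 145). It runs from minute 145 to 145 + 60 = minute 205.
Imaging has to wait for staining (finishes minute 205); secondary incubation (finishes minute 198); the centrifuge run (finishes minute 145). The latest of these is minute 205, so imaging runs minute 205 to 205 + 22 = minute 227.
For quantification: imaging (finishes minute 227, plus 15-minute gap → minute 242); secondary incubation (finishes minute 198); sample prep (finishes minute 55, plus 5-minute gap → minute 60). Taking the maximum gives a start of minute 242, and it finishes at 242 + 53 = minute 295.
The earliest everything can be done is minute 295, which is after the deadline of 232, so it is not possible.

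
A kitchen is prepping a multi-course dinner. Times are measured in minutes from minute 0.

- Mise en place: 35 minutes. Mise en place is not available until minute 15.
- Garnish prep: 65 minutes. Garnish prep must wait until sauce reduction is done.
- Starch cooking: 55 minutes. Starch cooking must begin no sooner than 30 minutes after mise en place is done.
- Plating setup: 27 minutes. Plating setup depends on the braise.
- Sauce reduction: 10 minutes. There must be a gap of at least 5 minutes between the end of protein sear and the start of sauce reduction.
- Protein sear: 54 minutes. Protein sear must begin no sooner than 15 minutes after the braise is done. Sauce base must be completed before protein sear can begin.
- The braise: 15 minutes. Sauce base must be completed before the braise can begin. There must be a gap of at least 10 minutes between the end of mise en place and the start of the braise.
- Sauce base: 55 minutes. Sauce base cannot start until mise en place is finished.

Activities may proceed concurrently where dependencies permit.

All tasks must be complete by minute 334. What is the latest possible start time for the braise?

Garnish prep must finish by minute 334; it takes 65 minutes, so it must start by 334 − 65 = minute 269.
Sauce reduction feeds into garnish prep (must start by minute 269); so sauce reduction must finish by minute 269 and therefore start by minute 259.
Protein sear must finish before sauce reduction (must start by minute 259, minus 5-minute gap → minute 254). With a 54-minute duration, protein sear must start by 254 − 54 = minute 200.
Plating setup must finish by minute 334; it takes 27 minutes, so it must start by 334 − 27 = minute 307.
For the braise: protein sear (must start by minute 200, minus 15-minute gap → minute 185); plating setup (must start by minute 307). The most restrictive is minute 185; with a 15-minute duration, the braise must start by minute 170.

170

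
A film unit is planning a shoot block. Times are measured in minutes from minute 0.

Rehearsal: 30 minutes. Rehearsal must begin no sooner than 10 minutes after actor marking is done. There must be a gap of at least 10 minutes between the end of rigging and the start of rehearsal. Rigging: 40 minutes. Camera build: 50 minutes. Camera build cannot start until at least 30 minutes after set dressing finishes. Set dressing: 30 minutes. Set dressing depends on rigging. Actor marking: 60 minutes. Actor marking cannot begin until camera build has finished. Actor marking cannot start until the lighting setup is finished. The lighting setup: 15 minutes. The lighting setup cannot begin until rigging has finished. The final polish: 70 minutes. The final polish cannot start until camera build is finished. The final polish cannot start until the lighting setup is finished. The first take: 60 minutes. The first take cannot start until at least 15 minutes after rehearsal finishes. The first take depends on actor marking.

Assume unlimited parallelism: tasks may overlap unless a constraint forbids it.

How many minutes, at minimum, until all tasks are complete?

Rigging has no prerequisites, so it starts at minute 0 and finishes at minute 40.
The lighting setup cannot begin until rigging (finishes minute 40). It runs from minute 40 to 40 + 15 = minute 55.
Set dressing cannot begin until rigging (finishes minute 40). It runs from minute 40 to 40 + 30 = minute 70.
Camera build cannot begin until set dressing (finishes minute 70, plus 30-minute gap → minute 100). It runs from minute 100 to 100 + 50 = minute 150.
The final polish cannot start until camera build (finishes minute 150); the lighting setup (finishes minute 55). The controlling bound is minute 150, so the final polish finishes at 150 + 70 = minute 220.
Actor marking has to wait for camera build (finishes minute 150); the lighting setup (finishes minute 55). The latest of these is minute 150, so actor marking runs minute 150 to 150 + 60 = minute 210.
Rehearsal has to wait for actor marking (finishes minute 210, plus 10-minute gap → minute 220); rigging (finishes minute 40, plus 10-minute gap → minute 50). The latest of these is minute 220, so rehearsal runs minute 220 to 220 + 30 = minute 250.
The first take needs all of rehearsal (finishes minute 250, plus 15-minute gap → minute 265); actor marking (finishes minute 210). That puts its earliest start at minute 265; it finishes at 265 + 60 = minute 325.
All tasks are finished once the last one completes. Finish times: Rigging at 40, Set dressing at 70, The lighting setup at 55, Camera build at 150, Actor marking at 210, Rehearsal at 250, The final polish at 220, The first take at 325. The latest is minute 325.

325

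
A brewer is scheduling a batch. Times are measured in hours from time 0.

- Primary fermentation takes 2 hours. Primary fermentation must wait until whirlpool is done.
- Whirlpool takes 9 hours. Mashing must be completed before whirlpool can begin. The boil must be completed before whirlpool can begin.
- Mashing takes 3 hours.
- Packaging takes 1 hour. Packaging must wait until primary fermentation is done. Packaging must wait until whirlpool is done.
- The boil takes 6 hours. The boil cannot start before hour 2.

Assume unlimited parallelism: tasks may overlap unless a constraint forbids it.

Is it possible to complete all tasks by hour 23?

Yes

After its own release at hour 2, the boil can start at hour 2 and finishes at hour 8.
Mashing has no prerequisites, so it starts at hour 0 and finishes at hour 3.
Whirlpool has to wait for mashing (finishes hour 3); the boil (finishes hour 8). The latest of these is hour 8, so whirlpool runs hour 8 to 8 + 9 = hour 17.
Primary fermentation cannot begin until whirlpool (finishes hour 17). It runs from hour 17 to 17 + 2 = hour 19.
Packaging needs all of primary fermentation (finishes hour 19); whirlpool (finishes hour 17). That puts its earliest start at hour 19; it finishes at 19 + 1 = hour 20.
Every task is finished by hour 20, which is no later than the deadline of 23, so the schedule is feasible.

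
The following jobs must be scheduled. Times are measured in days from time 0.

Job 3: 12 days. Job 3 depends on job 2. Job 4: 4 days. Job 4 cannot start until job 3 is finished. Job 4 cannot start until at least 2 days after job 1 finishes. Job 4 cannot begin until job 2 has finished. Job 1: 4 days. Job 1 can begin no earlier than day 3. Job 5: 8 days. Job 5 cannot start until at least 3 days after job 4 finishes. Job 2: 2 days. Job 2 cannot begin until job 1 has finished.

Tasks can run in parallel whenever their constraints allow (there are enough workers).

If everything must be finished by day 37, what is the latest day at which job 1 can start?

Job 5 must finish by day 37; it takes 8 days, so it must start by 37 − 8 = day 29.
Job 4 has to be done before job 5 (must start by day 29, minus 3-day gap → day 26). That means finishing by day 26, i.e. starting by 26 − 4 = day 22.
Job 3 feeds into job 4 (must start by day 22); so job 3 must finish by day 22 and therefore start by day 10.
Job 2 feeds job 3 (must start by day 10); job 4 (must start by day 22). Taking the minimum, job 2 must finish by day 10 and start by 10 − 2 = day 8.
For job 1: job 2 (must start by day 8); job 4 (must start by day 22, minus 2-day gap → day 20). The most restrictive is day 8; with a 4-day duration, job 1 must start by day 4.

4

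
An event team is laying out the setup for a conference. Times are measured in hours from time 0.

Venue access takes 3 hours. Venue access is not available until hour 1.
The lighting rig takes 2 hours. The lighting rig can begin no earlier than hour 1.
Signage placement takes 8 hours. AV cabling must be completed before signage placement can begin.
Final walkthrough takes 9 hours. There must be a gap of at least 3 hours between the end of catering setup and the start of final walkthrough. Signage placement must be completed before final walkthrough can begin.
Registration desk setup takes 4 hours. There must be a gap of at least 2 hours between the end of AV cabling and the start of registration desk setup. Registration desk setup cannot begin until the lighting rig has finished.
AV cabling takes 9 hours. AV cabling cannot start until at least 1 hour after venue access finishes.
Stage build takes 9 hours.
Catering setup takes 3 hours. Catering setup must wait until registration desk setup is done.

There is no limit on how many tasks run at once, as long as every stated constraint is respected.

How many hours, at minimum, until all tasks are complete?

After its own release at hour 1, the lighting rig can start at hour 1 and finishes at hour 3.
Nothing blocks stage build, so it runs from hour 0 to hour 9.
Venue access cannot begin until its own release at hour 1. It runs from hour 1 to 1 + 3 = hour 4.
After venue access (finishes hour 4, plus 1-hour gap → hour 5), AV cabling can start at hour 5 and finishes at hour 14.
Signage placement cannot begin until AV cabling (finishes hour 14). It runs from hour 14 to 14 + 8 = hour 22.
For registration desk setup: AV cabling (finishes hour 14, plus 2-hour gap → hour 16); the lighting rig (finishes hour 3). Taking the maximum gives a start of hour 16, and it finishes at 16 + 4 = hour 20.
Catering setup waits on registration desk setup (finishes hour 20), so it starts at hour 20 and finishes at 20 + 3 = hour 23.
Final walkthrough needs all of catering setup (finishes hour 23, plus 3-hour gap → hour 26); signage placement (finishes hour 22). That puts its earliest start at hour 26; it finishes at 26 + 9 = hour 35.
All tasks are finished once the last one completes. Finish times: Venue access at 4, Stage build at 9, The lighting rig at 3, AV cabling at 14, Registration desk setup at 20, Signage placement at 22, Catering setup at 23, Final walkthrough at 35. The latest is hour 35.

35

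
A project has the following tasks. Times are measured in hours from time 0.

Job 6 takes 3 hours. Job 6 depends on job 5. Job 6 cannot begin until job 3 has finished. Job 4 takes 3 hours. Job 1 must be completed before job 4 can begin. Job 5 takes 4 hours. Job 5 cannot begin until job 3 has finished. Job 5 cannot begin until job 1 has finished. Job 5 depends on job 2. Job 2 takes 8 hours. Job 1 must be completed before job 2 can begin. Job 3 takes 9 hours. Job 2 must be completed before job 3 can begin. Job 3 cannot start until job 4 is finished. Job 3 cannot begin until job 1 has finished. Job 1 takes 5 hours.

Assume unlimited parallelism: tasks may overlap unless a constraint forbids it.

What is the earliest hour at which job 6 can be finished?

Job 1 has no prerequisites, so it starts at hour 0 and finishes at hour 5.
Job 4 waits on job 1 (finishes hour 5), so it starts at hour 5 and finishes at 5 + 3 = hour 8.
Job 2 waits on job 1 (finishes hour 5), so it starts at hour 5 and finishes at 5 + 8 = hour 13.
For job 3: job 2 (finishes hour 13); job 4 (finishes hour 8); job 1 (finishes hour 5). Taking the maximum gives a start of hour 13, and it finishes at 13 + 9 = hour 22.
For job 5: job 3 (finishes hour 22); job 1 (finishes hour 5); job 2 (finishes hour 13). Taking the maximum gives a start of hour 22, and it finishes at 22 + 4 = hour 26.
Job 6 needs all of job 5 (finishes hour 26); job 3 (finishes hour 22). That puts its earliest start at hour 26; it finishes at 26 + 3 = hour 29.

29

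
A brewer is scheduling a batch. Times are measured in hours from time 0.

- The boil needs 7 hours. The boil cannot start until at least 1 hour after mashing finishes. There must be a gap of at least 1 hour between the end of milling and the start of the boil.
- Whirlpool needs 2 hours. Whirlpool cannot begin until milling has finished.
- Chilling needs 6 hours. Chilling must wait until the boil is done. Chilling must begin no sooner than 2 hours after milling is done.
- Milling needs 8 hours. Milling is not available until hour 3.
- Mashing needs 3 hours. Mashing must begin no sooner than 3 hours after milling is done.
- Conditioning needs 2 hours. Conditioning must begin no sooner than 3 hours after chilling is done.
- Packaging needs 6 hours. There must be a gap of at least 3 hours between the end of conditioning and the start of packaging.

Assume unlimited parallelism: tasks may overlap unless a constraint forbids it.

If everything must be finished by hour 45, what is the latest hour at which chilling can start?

25

Packaging must finish by hour 45; it takes 6 hours, so it must start by 45 − 6 = hour 39.
Conditioning feeds into packaging (must start by hour 39, minus 3-hour gap → hour 36); so conditioning must finish by hour 36 and therefore start by hour 34.
Chilling has to be done before conditioning (must start by hour 34, minus 3-hour gap → hour 31). That means finishing by hour 31, i.e. starting by 31 − 6 = hour 25.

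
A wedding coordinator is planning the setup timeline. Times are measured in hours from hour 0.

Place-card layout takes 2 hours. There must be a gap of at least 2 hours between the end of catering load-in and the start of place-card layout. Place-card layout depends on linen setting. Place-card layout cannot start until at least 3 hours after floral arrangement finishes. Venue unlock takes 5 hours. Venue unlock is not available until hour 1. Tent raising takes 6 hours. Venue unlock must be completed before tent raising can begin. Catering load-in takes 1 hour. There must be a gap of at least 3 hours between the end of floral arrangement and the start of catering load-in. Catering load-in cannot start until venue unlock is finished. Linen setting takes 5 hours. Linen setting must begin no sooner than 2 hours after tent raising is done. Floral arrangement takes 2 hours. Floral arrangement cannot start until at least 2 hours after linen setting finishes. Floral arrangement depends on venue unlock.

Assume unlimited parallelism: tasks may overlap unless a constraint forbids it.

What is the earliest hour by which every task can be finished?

Venue unlock waits on its own release at hour 1, so it starts at hour 1 and finishes at 1 + 5 = hour 6.
Tent raising waits on venue unlock (finishes hour 6), so it starts at hour 6 and finishes at 6 + 6 = hour 12.
Linen setting cannot begin until tent raising (finishes hour 12, plus 2-hour gap → hour 14). It runs from hour 14 to 14 + 5 = hour 19.
For floral arrangement: linen setting (finishes hour 19, plus 2-hour gap → hour 21); venue unlock (finishes hour 6). Taking the maximum gives a start of hour 21, and it finishes at 21 + 2 = hour 23.
Catering load-in has to wait for floral arrangement (finishes hour 23, plus 3-hour gap → hour 26); venue unlock (finishes hour 6). The latest of these is hour 26, so catering load-in runs hour 26 to 26 + 1 = hour 27.
Place-card layout needs all of catering load-in (finishes hour 27, plus 2-hour gap → hour 29); linen setting (finishes hour 19); floral arrangement (finishes hour 23, plus 3-hour gap → hour 26). That puts its earliest start at hour 29; it finishes at 29 + 2 = hour 31.
All tasks are finished once the last one completes. Finish times: Venue unlock at 6, Tent raising at 12, Linen setting at 19, Floral arrangement at 23, Catering load-in at 27, Place-card layout at 31. The latest is hour 31.

31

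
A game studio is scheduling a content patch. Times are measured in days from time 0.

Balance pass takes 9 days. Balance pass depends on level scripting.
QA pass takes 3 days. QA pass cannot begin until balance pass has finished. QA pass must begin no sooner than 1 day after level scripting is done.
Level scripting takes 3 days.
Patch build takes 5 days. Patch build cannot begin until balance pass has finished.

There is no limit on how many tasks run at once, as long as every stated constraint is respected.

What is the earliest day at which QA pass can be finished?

Level scripting can start immediately at day 0; it finishes at day 3.
Balance pass waits on level scripting (finishes day 3), so it starts at day 3 and finishes at 3 + 9 = day 12.
QA pass needs all of balance pass (finishes day 12); level scripting (finishes day 3, plus 1-day gap → day 4). That puts its earliest start at day 12; it finishes at 12 + 3 = day 15.

15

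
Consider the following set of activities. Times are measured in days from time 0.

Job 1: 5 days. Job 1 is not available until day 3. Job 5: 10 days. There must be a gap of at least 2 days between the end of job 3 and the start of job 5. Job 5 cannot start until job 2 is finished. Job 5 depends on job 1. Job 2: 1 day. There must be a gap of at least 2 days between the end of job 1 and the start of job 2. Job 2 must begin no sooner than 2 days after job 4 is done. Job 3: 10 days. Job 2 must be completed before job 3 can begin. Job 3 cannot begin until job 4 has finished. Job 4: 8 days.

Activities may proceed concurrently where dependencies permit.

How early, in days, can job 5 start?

Job 4 has no prerequisites, so it starts at day 0 and finishes at day 8.
Job 1 cannot begin until its own release at day 3. It runs from day 3 to 3 + 5 = day 8.
Job 2 needs all of job 1 (finishes day 8, plus 2-day gap → day 10); job 4 (finishes day 8, plus 2-day gap → day 10). That puts its earliest start at day 10; it finishes at 10 + 1 = day 11.
Job 3 needs all of job 2 (finishes day 11); job 4 (finishes day 8). That puts its earliest start at day 11; it finishes at 11 + 10 = day 21.
Job 5 waits on job 3 (finishes day 21, plus 2-day gap → day 23); job 2 (finishes day 11); job 1 (finishes day 8). The latest of these is day 23, which is the earliest job 5 can start.

23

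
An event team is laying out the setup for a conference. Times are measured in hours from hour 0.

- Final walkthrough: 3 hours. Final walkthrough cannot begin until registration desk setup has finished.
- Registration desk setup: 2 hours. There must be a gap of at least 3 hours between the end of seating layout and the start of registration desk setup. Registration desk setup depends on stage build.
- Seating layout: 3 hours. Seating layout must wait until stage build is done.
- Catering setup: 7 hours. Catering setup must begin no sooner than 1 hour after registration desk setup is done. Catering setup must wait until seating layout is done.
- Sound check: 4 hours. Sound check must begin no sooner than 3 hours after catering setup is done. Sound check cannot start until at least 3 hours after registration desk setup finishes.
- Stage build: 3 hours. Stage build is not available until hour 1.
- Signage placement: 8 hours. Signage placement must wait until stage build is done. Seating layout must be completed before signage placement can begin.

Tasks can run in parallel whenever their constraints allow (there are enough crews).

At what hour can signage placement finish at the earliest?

Stage build waits on its own release at hour 1, so it starts at hour 1 and finishes at 1 + 3 = hour 4.
After stage build (finishes hour 4), seating layout can start at hour 4 and finishes at hour 7.
For signage placement: stage build (finishes hour 4); seating layout (finishes hour 7). Taking the maximum gives a start of hour 7, and it finishes at 7 + 8 = hour 15.

15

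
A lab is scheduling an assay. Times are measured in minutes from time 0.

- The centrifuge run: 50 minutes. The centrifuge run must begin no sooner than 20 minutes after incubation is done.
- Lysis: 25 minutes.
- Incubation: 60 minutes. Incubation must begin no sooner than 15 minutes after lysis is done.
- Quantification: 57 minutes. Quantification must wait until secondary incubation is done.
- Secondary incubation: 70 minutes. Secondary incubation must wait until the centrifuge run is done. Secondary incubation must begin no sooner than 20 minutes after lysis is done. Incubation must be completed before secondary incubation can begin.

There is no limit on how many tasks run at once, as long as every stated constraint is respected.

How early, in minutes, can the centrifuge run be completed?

170

Lysis has no prerequisites, so it starts at minute 0 and finishes at minute 25.
After lysis (finishes minute 25, plus 15-minute gap → minute 40), incubation can start at minute 40 and finishes at minute 100.
The centrifuge run cannot begin until incubation (finishes minute 100, plus 20-minute gap → minute 120). It runs from minute 120 to 120 + 50 = minute 170.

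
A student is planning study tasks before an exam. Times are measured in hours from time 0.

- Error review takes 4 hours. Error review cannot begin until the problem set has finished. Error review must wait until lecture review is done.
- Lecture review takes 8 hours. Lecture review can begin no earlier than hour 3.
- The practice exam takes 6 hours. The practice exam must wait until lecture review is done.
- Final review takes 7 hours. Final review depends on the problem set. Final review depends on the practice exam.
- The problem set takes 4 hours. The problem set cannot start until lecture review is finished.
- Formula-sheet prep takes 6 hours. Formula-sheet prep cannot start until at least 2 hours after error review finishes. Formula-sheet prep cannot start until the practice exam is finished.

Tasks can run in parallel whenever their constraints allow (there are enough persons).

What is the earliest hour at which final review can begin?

17

Lecture review waits on its own release at hour 3, so it starts at hour 3 and finishes at 3 + 8 = hour 11.
The practice exam waits on lecture review (finishes hour 11), so it starts at hour 11 and finishes at 11 + 6 = hour 17.
The problem set cannot begin until lecture review (finishes hour 11). It runs from hour 11 to 11 + 4 = hour 15.
Final review waits on the problem set (finishes hour 15); the practice exam (finishes hour 17). The latest of these is hour 17, which is the earliest final review can start.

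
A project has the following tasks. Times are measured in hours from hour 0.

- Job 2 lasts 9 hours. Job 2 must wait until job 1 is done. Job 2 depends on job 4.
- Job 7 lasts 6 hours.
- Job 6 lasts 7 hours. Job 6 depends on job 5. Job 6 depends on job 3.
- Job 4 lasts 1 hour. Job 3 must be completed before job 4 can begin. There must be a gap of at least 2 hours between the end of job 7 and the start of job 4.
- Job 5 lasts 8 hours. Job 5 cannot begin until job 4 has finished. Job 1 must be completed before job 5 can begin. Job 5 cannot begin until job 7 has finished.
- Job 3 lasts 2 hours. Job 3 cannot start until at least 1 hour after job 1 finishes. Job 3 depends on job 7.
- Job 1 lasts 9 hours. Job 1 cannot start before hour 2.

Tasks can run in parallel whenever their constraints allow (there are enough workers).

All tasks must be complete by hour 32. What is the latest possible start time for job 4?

16

To finish by hour 32, job 2 (duration 9) must start no later than hour 23.
Job 6 has no dependents, so it just needs to finish by hour 32. Starting by 32 − 7 = hour 25 achieves that.
Since job 6 (must start by hour 25) depends on it, job 5 must finish by hour 25. Backing off its 8-hour duration gives a latest start of hour 17.
Job 4 must finish in time for job 2 (must start by hour 23); job 5 (must start by hour 17). The tightest is hour 17, so job 4 must start by 17 − 1 = hour 16.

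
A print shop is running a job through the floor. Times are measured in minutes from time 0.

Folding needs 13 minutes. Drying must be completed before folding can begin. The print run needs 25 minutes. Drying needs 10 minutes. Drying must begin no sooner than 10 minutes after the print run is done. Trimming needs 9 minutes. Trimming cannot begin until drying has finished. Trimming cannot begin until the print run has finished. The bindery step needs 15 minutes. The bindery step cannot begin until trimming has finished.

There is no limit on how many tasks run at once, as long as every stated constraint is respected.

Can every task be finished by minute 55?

The print run can start immediately at minute 0; it finishes at minute 25.
Drying waits on the print run (finishes minute 25, plus 10-minute gap → minute 35), so it starts at minute 35 and finishes at 35 + 10 = minute 45.
After drying (finishes minute 45), folding can start at minute 45 and finishes at minute 58.
Trimming has to wait for drying (finishes minute 45); the print run (finishes minute 25). The latest of these is minute 45, so trimming runs minute 45 to 45 + 9 = minute 54.
The bindery step waits on trimming (finishes minute 54), so it starts at minute 54 and finishes at 54 + 15 = minute 69.
The earliest everything can be done is minute 69, which is after the deadline of 55, so it is not possible.

No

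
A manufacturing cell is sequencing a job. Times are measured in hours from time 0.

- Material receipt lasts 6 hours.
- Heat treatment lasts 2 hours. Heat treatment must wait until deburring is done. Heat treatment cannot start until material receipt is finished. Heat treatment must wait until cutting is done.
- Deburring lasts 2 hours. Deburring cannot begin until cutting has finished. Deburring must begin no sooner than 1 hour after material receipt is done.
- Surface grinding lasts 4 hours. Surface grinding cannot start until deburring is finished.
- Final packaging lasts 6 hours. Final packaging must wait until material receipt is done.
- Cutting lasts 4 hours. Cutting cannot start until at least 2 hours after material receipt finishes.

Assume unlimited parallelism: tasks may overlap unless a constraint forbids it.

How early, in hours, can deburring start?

Material receipt can start immediately at hour 0; it finishes at hour 6.
After material receipt (finishes hour 6, plus 2-hour gap → hour 8), cutting can start at hour 8 and finishes at hour 12.
Deburring waits on cutting (finishes hour 12); material receipt (finishes hour 6, plus 1-hour gap → hour 7). The latest of these is hour 12, which is the earliest deburring can start.

12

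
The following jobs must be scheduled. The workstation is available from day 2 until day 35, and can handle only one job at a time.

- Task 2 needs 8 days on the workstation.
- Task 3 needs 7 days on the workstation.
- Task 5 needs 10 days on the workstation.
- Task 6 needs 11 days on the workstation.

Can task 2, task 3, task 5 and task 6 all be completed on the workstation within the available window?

No

The workstation window is 35 − 2 = 33 days.
Running back to back, the jobs need 8 + 7 + 10 + 11 = 36 days on the workstation.
Since 36 > 33, they cannot all fit.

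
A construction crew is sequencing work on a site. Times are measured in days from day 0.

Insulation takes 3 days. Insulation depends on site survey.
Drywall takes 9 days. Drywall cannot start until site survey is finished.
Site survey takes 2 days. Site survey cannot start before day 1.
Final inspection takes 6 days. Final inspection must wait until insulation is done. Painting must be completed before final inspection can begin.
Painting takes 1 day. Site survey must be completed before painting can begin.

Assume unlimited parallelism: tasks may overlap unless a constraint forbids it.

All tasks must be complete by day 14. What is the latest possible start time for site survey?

To finish by day 14, final inspection (duration 6) must start no later than day 8.
Insulation must finish before final inspection (must start by day 8). With a 3-day duration, insulation must start by 8 − 3 = day 5.
Drywall must finish by day 14; it takes 9 days, so it must start by 14 − 9 = day 5.
Since final inspection (must start by day 8) depends on it, painting must finish by day 8. Backing off its 1-day duration gives a latest start of day 7.
Site survey feeds insulation (must start by day 5); drywall (must start by day 5); painting (must start by day 7). Taking the minimum, site survey must finish by day 5 and start by 5 − 2 = day 3.

3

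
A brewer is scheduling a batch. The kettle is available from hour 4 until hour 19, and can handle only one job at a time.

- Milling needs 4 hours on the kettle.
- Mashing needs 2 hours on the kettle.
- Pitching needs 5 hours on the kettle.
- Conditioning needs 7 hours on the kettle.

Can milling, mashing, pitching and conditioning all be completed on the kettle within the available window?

No

The kettle window is 19 − 4 = 15 hours.
Running back to back, the jobs need 4 + 2 + 5 + 7 = 18 hours on the kettle.
Since 18 > 15, they cannot all fit.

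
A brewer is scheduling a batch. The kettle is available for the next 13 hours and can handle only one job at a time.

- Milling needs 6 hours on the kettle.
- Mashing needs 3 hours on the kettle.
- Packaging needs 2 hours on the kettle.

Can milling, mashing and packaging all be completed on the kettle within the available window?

Running back to back, the jobs need 6 + 3 + 2 = 11 hours on the kettle.
Since 11 ≤ 13, they fit within the window.

Yes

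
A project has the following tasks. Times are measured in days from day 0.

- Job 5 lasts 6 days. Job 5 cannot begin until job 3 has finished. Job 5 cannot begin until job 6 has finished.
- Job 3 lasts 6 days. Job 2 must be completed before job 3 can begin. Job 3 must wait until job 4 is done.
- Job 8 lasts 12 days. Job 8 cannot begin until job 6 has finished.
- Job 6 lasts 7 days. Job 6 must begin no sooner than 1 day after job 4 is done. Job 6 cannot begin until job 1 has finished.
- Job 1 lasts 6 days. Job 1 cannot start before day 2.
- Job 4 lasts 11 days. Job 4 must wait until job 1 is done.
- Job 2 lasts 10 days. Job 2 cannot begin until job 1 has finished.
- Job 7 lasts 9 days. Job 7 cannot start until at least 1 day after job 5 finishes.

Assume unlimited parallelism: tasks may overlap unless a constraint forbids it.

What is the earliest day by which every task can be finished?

After its own release at day 2, job 1 can start at day 2 and finishes at day 8.
After job 1 (finishes day 8), job 4 can start at day 8 and finishes at day 19.
Job 6 needs all of job 4 (finishes day 19, plus 1-day gap → day 20); job 1 (finishes day 8). That puts its earliest start at day 20; it finishes at 20 + 7 = day 27.
Job 8 cannot begin until job 6 (finishes day 27). It runs from day 27 to 27 + 12 = day 39.
Job 2 cannot begin until job 1 (finishes day 8). It runs from day 8 to 8 + 10 = day 18.
Job 3 has to wait for job 2 (finishes day 18); job 4 (finishes day 19). The latest of these is day 19, so job 3 runs day 19 to 19 + 6 = day 25.
Job 5 cannot start until job 3 (finishes day 25); job 6 (finishes day 27). The controlling bound is day 27, so job 5 finishes at 27 + 6 = day 33.
Job 7 waits on job 5 (finishes day 33, plus 1-day gap → day 34), so it starts at day 34 and finishes at 34 + 9 = day 43.
All tasks are finished once the last one completes. Finish times: Job 1 at 8, Job 2 at 18, Job 3 at 25, Job 4 at 19, Job 5 at 33, Job 6 at 27, Job 7 at 43, Job 8 at 39. The latest is day 43.

43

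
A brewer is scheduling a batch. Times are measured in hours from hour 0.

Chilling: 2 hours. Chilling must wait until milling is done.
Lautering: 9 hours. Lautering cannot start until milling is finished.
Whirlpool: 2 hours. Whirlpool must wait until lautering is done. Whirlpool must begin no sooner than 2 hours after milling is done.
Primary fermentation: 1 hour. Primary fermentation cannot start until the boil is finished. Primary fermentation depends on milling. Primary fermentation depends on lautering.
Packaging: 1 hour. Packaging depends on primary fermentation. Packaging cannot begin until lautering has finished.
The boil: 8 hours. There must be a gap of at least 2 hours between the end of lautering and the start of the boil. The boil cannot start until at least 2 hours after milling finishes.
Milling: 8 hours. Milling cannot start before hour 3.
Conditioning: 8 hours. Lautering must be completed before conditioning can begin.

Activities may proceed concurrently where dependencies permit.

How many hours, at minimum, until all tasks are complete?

Milling cannot begin until its own release at hour 3. It runs from hour 3 to 3 + 8 = hour 11.
Chilling cannot begin until milling (finishes hour 11). It runs from hour 11 to 11 + 2 = hour 13.
Lautering cannot begin until milling (finishes hour 11). It runs from hour 11 to 11 + 9 = hour 20.
After lautering (finishes hour 20), conditioning can start at hour 20 and finishes at hour 28.
Whirlpool has to wait for lautering (finishes hour 20); milling (finishes hour 11, plus 2-hour gap → hour 13). The latest of these is hour 20, so whirlpool runs hour 20 to 20 + 2 = hour 22.
The boil needs all of lautering (finishes hour 20, plus 2-hour gap → hour 22); milling (finishes hour 11, plus 2-hour gap → hour 13). That puts its earliest start at hour 22; it finishes at 22 + 8 = hour 30.
Primary fermentation needs all of the boil (finishes hour 30); milling (finishes hour 11); lautering (finishes hour 20). That puts its earliest start at hour 30; it finishes at 30 + 1 = hour 31.
Packaging needs all of primary fermentation (finishes hour 31); lautering (finishes hour 20). That puts its earliest start at hour 31; it finishes at 31 + 1 = hour 32.
All tasks are finished once the last one completes. Finish times: Milling at 11, Lautering at 20, The boil at 30, Whirlpool at 22, Chilling at 13, Primary fermentation at 31, Conditioning at 28, Packaging at 32. The latest is hour 32.

32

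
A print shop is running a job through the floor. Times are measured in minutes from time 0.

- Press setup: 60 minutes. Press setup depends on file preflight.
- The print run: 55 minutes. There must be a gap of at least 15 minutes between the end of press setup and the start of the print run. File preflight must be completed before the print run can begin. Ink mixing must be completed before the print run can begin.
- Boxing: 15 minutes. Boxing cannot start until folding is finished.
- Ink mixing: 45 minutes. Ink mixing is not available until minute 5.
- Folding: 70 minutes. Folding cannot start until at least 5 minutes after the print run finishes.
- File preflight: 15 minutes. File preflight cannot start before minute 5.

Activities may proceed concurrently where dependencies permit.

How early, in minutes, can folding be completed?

After its own release at minute 5, ink mixing can start at minute 5 and finishes at minute 50.
File preflight waits on its own release at minute 5, so it starts at minute 5 and finishes at 5 + 15 = minute 20.
After file preflight (finishes minute 20), press setup can start at minute 20 and finishes at minute 80.
The print run has to wait for press setup (finishes minute 80, plus 15-minute gap → minute 95); file preflight (finishes minute 20); ink mixing (finishes minute 50). The latest of these is minute 95, so the print run runs minute 95 to 95 + 55 = minute 150.
After the print run (finishes minute 150, plus 5-minute gap → minute 155), folding can start at minute 155 and finishes at minute 225.

225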